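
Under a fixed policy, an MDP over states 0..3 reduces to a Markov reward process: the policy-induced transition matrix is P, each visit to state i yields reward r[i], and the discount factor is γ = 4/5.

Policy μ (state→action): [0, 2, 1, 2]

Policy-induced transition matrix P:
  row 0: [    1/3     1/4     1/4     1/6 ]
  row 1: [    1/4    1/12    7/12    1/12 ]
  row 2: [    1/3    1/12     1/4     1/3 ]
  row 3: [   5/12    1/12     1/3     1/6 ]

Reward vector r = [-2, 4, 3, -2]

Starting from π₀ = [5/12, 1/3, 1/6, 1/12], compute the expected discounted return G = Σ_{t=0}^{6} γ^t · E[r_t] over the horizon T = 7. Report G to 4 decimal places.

t=0: π = [0.4167, 0.3333, 0.1667, 0.0833], E[r] = 0.8333, γ^t·E[r] = 0.833333, running G = 0.833333
t=1: π = [0.3125, 0.1528, 0.3681, 0.1667], E[r] = 0.7569, γ^t·E[r] = 0.605556, running G = 1.438889
t=2: π = [0.3345, 0.1354, 0.3148, 0.2153], E[r] = 0.3866, γ^t·E[r] = 0.247407, running G = 1.686296
t=3: π = [0.3400, 0.1391, 0.3131, 0.2079], E[r] = 0.3999, γ^t·E[r] = 0.204741, running G = 1.891037
t=4: π = [0.3391, 0.1400, 0.3137, 0.2073], E[r] = 0.4084, γ^t·E[r] = 0.167279, running G = 2.058316
t=5: π = [0.3389, 0.1398, 0.3139, 0.2073], E[r] = 0.4088, γ^t·E[r] = 0.133940, running G = 2.192256
t=6: π = [0.3390, 0.1398, 0.3139, 0.2073], E[r] = 0.4084, γ^t·E[r] = 0.107054, running G = 2.299310

G = 2.2993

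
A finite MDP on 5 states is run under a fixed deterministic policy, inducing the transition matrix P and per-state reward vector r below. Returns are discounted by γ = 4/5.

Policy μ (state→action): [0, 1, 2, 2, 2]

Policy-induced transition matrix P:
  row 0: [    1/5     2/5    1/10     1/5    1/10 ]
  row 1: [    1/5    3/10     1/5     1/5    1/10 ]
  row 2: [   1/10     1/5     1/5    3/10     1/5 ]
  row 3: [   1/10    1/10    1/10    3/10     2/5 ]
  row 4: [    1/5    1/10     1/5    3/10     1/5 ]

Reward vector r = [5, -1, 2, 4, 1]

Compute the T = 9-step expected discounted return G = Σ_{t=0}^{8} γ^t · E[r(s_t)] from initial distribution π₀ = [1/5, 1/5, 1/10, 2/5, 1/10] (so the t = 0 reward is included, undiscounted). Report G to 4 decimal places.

t=0: π = [0.2000, 0.2000, 0.1000, 0.4000, 0.1000], E[r] = 2.7000, γ^t·E[r] = 2.700000, running G = 2.700000
t=1: π = [0.1500, 0.2100, 0.1400, 0.2600, 0.2400], E[r] = 2.1000, γ^t·E[r] = 1.680000, running G = 4.380000
t=2: π = [0.1600, 0.2010, 0.1590, 0.2640, 0.2160], E[r] = 2.1890, γ^t·E[r] = 1.400960, running G = 5.780960
t=3: π = [0.1577, 0.2041, 0.1576, 0.2639, 0.2167], E[r] = 2.1719, γ^t·E[r] = 1.112013, running G = 6.892973
t=4: π = [0.1579, 0.2039, 0.1578, 0.2638, 0.2166], E[r] = 2.1729, γ^t·E[r] = 0.890028, running G = 7.783001
t=5: π = [0.1578, 0.2039, 0.1578, 0.2638, 0.2166], E[r] = 2.1728, γ^t·E[r] = 0.711987, running G = 8.494988
t=6: π = [0.1578, 0.2039, 0.1578, 0.2638, 0.2166], E[r] = 2.1728, γ^t·E[r] = 0.569589, running G = 9.064578
t=7: π = [0.1578, 0.2039, 0.1578, 0.2638, 0.2166], E[r] = 2.1728, γ^t·E[r] = 0.455672, running G = 9.520249
t=8: π = [0.1578, 0.2039, 0.1578, 0.2638, 0.2166], E[r] = 2.1728, γ^t·E[r] = 0.364537, running G = 9.884786

G = 9.8848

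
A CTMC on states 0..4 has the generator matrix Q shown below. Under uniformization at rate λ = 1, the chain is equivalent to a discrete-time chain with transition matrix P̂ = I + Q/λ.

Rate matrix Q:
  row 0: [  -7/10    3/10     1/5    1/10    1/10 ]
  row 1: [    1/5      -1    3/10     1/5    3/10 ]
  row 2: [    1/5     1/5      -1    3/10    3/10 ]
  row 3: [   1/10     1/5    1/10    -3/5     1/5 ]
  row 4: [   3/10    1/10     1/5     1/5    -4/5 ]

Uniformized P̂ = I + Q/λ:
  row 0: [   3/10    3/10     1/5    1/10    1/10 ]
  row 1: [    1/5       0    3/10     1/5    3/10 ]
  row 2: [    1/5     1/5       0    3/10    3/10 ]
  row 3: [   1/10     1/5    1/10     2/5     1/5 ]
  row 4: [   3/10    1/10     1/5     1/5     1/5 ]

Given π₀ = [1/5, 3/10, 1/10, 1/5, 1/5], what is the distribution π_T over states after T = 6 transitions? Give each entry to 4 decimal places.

t=0: π = [0.2000, 0.3000, 0.1000, 0.2000, 0.2000]
t=1: π = [0.2200, 0.1400, 0.1900, 0.2300, 0.2200]
t=2: π = [0.2210, 0.1720, 0.1530, 0.2430, 0.2110]
t=3: π = [0.2189, 0.1666, 0.1623, 0.2418, 0.2104]
t=4: π = [0.2188, 0.1675, 0.1600, 0.2427, 0.2110]
t=5: π = [0.2187, 0.1673, 0.1605, 0.2427, 0.2109]
t=6: π = [0.2187, 0.1673, 0.1604, 0.2427, 0.2109]

π = [0.2187, 0.1673, 0.1604, 0.2427, 0.2109]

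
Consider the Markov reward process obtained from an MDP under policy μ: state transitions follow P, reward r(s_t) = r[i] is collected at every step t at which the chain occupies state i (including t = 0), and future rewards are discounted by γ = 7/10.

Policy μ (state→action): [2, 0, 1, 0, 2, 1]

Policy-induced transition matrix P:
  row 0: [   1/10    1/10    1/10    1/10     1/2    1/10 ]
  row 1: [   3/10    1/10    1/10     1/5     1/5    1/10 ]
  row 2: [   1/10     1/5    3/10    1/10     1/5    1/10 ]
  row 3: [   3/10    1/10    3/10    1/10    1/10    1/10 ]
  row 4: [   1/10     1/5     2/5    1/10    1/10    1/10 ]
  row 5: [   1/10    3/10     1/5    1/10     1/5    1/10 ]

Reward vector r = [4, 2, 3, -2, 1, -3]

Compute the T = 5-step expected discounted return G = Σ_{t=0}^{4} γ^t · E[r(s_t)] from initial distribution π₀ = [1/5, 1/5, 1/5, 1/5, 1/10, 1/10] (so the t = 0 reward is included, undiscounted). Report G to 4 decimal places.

G = 3.6382

t=0: π = [0.2000, 0.2000, 0.2000, 0.2000, 0.1000, 0.1000], E[r] = 1.2000, γ^t·E[r] = 1.200000, running G = 1.200000
t=1: π = [0.1800, 0.1500, 0.2200, 0.1200, 0.2300, 0.1000], E[r] = 1.3700, γ^t·E[r] = 0.959000, running G = 2.159000
t=2: π = [0.1540, 0.1650, 0.2470, 0.1150, 0.2190, 0.1000], E[r] = 1.3760, γ^t·E[r] = 0.674240, running G = 2.833240
t=3: π = [0.1560, 0.1666, 0.2481, 0.1165, 0.2128, 0.1000], E[r] = 1.3813, γ^t·E[r] = 0.473786, running G = 3.307026
t=4: π = [0.1566, 0.1661, 0.2468, 0.1167, 0.2139, 0.1000], E[r] = 1.3795, γ^t·E[r] = 0.331216, running G = 3.638241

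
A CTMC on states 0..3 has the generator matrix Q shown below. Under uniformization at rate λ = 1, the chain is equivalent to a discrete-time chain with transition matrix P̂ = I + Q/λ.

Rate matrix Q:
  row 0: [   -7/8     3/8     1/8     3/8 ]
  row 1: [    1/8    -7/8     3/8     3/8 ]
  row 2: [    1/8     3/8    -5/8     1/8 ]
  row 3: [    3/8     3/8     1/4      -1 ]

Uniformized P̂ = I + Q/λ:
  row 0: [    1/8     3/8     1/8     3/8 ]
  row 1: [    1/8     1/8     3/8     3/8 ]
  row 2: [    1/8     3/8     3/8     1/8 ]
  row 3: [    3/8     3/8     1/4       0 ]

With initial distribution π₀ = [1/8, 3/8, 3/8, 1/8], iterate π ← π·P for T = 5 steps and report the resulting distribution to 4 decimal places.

t=0: π = [0.1250, 0.3750, 0.3750, 0.1250]
t=1: π = [0.1563, 0.2813, 0.3281, 0.2344]
t=2: π = [0.1836, 0.3047, 0.3066, 0.2051]
t=3: π = [0.1763, 0.2988, 0.3035, 0.2214]
t=4: π = [0.1804, 0.3003, 0.3033, 0.2161]
t=5: π = [0.1790, 0.2999, 0.3029, 0.2182]

π = [0.1790, 0.2999, 0.3029, 0.2182]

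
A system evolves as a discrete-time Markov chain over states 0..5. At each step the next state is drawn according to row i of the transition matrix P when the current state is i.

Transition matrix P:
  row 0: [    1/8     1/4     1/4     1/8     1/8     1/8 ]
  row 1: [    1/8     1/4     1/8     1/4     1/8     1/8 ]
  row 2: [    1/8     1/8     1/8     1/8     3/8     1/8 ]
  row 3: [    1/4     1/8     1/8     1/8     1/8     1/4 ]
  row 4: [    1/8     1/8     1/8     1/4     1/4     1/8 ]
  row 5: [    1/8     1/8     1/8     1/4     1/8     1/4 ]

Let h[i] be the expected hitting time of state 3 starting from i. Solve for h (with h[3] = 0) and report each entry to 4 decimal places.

First-step conditioning: h[3] = 0; for i ≠ 3, h[i] = 1 + Σ_k P[i][k]·h[k].
  h[0] = 1 + 1/8·h[0] + 1/4·h[1] + 1/4·h[2] + 1/8·h[4] + 1/8·h[5]
  h[1] = 1 + 1/8·h[0] + 1/4·h[1] + 1/8·h[2] + 1/8·h[4] + 1/8·h[5]
  h[2] = 1 + 1/8·h[0] + 1/8·h[1] + 1/8·h[2] + 3/8·h[4] + 1/8·h[5]
  h[4] = 1 + 1/8·h[0] + 1/8·h[1] + 1/8·h[2] + 1/4·h[4] + 1/8·h[5]
  h[5] = 1 + 1/8·h[0] + 1/8·h[1] + 1/8·h[2] + 1/8·h[4] + 1/4·h[5]
Solving the 5×5 linear system over states ≠ 3 gives exactly h = [584/111, 512/111, 192/37, 0, 512/111, 512/111] (h[3] = 0 is the target).

h = [5.2613, 4.6126, 5.1892, 0.0000, 4.6126, 4.6126]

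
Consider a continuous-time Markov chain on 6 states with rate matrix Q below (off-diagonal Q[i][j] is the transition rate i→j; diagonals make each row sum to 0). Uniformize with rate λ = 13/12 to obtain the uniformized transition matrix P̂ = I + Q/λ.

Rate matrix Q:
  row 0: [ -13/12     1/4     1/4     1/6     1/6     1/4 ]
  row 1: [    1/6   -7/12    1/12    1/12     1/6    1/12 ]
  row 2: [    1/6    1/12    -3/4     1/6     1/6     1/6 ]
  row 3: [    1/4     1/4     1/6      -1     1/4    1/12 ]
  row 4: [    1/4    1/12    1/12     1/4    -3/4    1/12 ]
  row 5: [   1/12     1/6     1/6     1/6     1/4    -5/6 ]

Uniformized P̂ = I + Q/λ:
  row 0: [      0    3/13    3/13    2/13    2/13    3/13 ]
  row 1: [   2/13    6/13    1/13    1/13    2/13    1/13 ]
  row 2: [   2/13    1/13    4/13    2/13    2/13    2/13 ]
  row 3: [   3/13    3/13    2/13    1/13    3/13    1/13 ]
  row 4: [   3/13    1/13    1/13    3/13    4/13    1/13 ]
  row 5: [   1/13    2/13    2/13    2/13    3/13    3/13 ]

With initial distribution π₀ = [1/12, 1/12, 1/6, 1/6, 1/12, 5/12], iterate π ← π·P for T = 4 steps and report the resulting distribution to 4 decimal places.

π = [0.1479, 0.2126, 0.1575, 0.1427, 0.2071, 0.1323]

t=0: π = [0.0833, 0.0833, 0.1667, 0.1667, 0.0833, 0.4167]
t=1: π = [0.1282, 0.1795, 0.1731, 0.1410, 0.2115, 0.1667]
t=2: π = [0.1484, 0.2002, 0.1603, 0.1455, 0.2101, 0.1356]
t=3: π = [0.1479, 0.2096, 0.1584, 0.1434, 0.2078, 0.1329]
t=4: π = [0.1479, 0.2126, 0.1575, 0.1427, 0.2071, 0.1323]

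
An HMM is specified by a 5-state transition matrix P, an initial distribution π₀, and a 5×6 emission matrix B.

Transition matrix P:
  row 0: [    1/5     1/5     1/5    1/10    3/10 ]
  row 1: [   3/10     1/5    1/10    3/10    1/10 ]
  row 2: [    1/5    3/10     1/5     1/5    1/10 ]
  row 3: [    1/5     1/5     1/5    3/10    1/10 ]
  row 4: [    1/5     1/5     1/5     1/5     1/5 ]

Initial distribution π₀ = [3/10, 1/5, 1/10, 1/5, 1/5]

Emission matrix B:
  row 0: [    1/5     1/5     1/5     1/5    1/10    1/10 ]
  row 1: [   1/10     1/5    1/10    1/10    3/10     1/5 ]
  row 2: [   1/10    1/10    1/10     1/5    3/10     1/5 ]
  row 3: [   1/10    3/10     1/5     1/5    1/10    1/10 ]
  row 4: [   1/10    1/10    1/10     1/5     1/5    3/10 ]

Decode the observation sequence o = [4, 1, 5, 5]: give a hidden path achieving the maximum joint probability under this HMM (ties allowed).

path = [1, 0, 4, 4]

t=0: δ = [3.000e-02, 6.000e-02, 3.000e-02, 2.000e-02, 4.000e-02]  (obs o_0=4)
t=1: δ = [3.600e-03, 2.400e-03, 8.000e-04, 5.400e-03, 9.000e-04]  ψ = [1, 1, 4, 1, 0]  (obs o_1=1)
t=2: δ = [1.080e-04, 2.160e-04, 2.160e-04, 1.620e-04, 3.240e-04]  ψ = [3, 3, 3, 3, 0]  (obs o_2=5)
t=3: δ = [6.480e-06, 1.296e-05, 1.296e-05, 6.480e-06, 1.944e-05]  ψ = [1, 2, 4, 1, 4]  (obs o_3=5)
backtrack: best end state = 4; path = [1, 0, 4, 4]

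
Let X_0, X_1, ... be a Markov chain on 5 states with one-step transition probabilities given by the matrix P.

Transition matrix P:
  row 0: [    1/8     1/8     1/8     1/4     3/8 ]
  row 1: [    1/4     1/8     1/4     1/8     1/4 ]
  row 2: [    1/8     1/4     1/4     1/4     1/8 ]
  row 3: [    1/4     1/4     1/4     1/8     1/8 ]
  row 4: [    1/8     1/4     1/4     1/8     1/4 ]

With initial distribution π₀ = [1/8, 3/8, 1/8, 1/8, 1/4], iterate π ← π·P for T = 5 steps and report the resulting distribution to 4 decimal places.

t=0: π = [0.1250, 0.3750, 0.1250, 0.1250, 0.2500]
t=1: π = [0.1875, 0.1875, 0.2344, 0.1563, 0.2344]
t=2: π = [0.1680, 0.2031, 0.2266, 0.1777, 0.2246]
t=3: π = [0.1726, 0.2036, 0.2290, 0.1743, 0.2205]
t=4: π = [0.1722, 0.2030, 0.2284, 0.1752, 0.2212]
t=5: π = [0.1723, 0.2031, 0.2285, 0.1751, 0.2211]

π = [0.1723, 0.2031, 0.2285, 0.1751, 0.2211]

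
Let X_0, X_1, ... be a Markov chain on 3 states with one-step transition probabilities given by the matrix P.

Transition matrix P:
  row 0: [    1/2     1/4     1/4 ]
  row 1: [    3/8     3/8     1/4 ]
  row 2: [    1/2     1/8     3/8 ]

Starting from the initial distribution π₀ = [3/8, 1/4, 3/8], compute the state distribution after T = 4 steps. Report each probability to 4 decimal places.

t=0: π = [0.3750, 0.2500, 0.3750]
t=1: π = [0.4688, 0.2344, 0.2969]
t=2: π = [0.4707, 0.2422, 0.2871]
t=3: π = [0.4697, 0.2444, 0.2859]
t=4: π = [0.4695, 0.2448, 0.2857]

π = [0.4695, 0.2448, 0.2857]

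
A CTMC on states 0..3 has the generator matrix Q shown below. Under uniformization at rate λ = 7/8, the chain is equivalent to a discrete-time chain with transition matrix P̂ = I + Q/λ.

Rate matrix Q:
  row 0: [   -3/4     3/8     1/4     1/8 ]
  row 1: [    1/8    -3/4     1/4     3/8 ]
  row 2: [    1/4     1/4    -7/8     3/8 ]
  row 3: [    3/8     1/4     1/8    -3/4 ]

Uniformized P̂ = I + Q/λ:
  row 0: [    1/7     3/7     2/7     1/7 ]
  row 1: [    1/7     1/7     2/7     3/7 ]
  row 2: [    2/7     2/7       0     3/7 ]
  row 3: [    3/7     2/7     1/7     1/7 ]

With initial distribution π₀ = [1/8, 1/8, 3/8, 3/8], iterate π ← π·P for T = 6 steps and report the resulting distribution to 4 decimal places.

π = [0.2496, 0.2811, 0.1913, 0.2780]

t=0: π = [0.1250, 0.1250, 0.3750, 0.3750]
t=1: π = [0.3036, 0.2857, 0.1250, 0.2857]
t=2: π = [0.2423, 0.2883, 0.2092, 0.2602]
t=3: π = [0.2471, 0.2792, 0.1888, 0.2850]
t=4: π = [0.2512, 0.2811, 0.1911, 0.2766]
t=5: π = [0.2492, 0.2814, 0.1916, 0.2778]
t=6: π = [0.2496, 0.2811, 0.1913, 0.2780]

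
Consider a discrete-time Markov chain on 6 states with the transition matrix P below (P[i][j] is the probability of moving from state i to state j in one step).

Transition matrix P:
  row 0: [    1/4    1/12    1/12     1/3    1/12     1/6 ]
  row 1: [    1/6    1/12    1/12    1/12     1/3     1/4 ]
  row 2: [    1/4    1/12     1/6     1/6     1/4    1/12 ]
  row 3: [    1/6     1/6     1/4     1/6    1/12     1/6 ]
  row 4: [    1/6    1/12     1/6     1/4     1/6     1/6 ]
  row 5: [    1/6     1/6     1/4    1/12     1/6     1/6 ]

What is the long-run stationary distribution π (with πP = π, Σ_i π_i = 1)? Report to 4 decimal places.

Balance equations π_j = Σ_i π_i·P[i][j]:
  π_0 = 1/4·π_0 + 1/6·π_1 + 1/4·π_2 + 1/6·π_3 + 1/6·π_4 + 1/6·π_5
  π_1 = 1/12·π_0 + 1/12·π_1 + 1/12·π_2 + 1/6·π_3 + 1/12·π_4 + 1/6·π_5
  π_2 = 1/12·π_0 + 1/12·π_1 + 1/6·π_2 + 1/4·π_3 + 1/6·π_4 + 1/4·π_5
  π_3 = 1/3·π_0 + 1/12·π_1 + 1/6·π_2 + 1/6·π_3 + 1/4·π_4 + 1/12·π_5
  π_4 = 1/12·π_0 + 1/3·π_1 + 1/4·π_2 + 1/12·π_3 + 1/6·π_4 + 1/6·π_5
  normalize: π_0 + π_1 + π_2 + π_3 + π_4 + π_5 = 1
Solving the linear system gives exactly π = [49985/253356, 28555/253356, 43123/253356, 12073/63339, 42389/253356, 10253/63339].

π = [0.1973, 0.1127, 0.1702, 0.1906, 0.1673, 0.1619]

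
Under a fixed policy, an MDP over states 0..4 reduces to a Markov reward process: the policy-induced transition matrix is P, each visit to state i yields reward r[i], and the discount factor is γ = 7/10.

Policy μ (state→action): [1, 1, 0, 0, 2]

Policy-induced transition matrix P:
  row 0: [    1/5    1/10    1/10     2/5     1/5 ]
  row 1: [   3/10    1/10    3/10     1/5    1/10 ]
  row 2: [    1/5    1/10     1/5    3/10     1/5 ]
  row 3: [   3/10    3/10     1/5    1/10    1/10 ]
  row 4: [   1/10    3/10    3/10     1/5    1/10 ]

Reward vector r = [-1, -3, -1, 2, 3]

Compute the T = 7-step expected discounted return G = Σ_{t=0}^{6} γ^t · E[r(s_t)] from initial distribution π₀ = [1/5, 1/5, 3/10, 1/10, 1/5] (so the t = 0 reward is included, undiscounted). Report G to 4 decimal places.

G = -0.3411

t=0: π = [0.2000, 0.2000, 0.3000, 0.1000, 0.2000], E[r] = -0.3000, γ^t·E[r] = -0.300000, running G = -0.300000
t=1: π = [0.2100, 0.1600, 0.2200, 0.2600, 0.1500], E[r] = 0.0600, γ^t·E[r] = 0.042000, running G = -0.258000
t=2: π = [0.2270, 0.1820, 0.2100, 0.2380, 0.1430], E[r] = -0.0780, γ^t·E[r] = -0.038220, running G = -0.296220
t=3: π = [0.2277, 0.1762, 0.2098, 0.2426, 0.1437], E[r] = -0.0498, γ^t·E[r] = -0.017081, running G = -0.313301
t=4: π = [0.2275, 0.1773, 0.2092, 0.2423, 0.1438], E[r] = -0.0527, γ^t·E[r] = -0.012663, running G = -0.325964
t=5: π = [0.2276, 0.1772, 0.2094, 0.2422, 0.1437], E[r] = -0.0531, γ^t·E[r] = -0.008928, running G = -0.334892
t=6: π = [0.2276, 0.1772, 0.2093, 0.2422, 0.1437], E[r] = -0.0529, γ^t·E[r] = -0.006222, running G = -0.341114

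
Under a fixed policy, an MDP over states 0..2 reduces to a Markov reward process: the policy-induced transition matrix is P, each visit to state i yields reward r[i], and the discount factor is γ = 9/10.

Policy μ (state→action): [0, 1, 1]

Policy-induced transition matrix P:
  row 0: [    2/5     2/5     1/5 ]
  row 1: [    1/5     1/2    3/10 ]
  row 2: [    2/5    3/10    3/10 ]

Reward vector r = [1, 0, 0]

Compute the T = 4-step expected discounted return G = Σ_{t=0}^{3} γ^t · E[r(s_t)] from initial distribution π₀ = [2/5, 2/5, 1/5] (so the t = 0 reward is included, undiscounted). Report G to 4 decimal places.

G = 1.1749

t=0: π = [0.4000, 0.4000, 0.2000], E[r] = 0.4000, γ^t·E[r] = 0.400000, running G = 0.400000
t=1: π = [0.3200, 0.4200, 0.2600], E[r] = 0.3200, γ^t·E[r] = 0.288000, running G = 0.688000
t=2: π = [0.3160, 0.4160, 0.2680], E[r] = 0.3160, γ^t·E[r] = 0.255960, running G = 0.943960
t=3: π = [0.3168, 0.4148, 0.2684], E[r] = 0.3168, γ^t·E[r] = 0.230947, running G = 1.174907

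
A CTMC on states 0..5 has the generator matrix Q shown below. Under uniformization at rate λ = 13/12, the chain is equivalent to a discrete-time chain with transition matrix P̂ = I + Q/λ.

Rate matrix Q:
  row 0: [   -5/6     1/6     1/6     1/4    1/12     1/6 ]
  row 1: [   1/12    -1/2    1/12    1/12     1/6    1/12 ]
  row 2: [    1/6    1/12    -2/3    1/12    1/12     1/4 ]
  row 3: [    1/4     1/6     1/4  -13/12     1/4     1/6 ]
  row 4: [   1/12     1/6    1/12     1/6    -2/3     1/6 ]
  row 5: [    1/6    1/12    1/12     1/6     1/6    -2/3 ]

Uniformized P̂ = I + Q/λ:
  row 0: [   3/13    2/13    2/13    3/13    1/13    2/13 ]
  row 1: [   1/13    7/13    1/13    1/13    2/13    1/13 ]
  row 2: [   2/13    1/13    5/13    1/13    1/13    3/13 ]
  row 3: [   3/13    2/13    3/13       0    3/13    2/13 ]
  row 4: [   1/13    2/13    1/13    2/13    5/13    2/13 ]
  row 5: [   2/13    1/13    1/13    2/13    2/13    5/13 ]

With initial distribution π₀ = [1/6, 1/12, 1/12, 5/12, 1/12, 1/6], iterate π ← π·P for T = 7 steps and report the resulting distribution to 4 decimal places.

t=0: π = [0.1667, 0.0833, 0.0833, 0.4167, 0.0833, 0.1667]
t=1: π = [0.1859, 0.1667, 0.1795, 0.0897, 0.1859, 0.1923]
t=2: π = [0.1479, 0.1893, 0.1603, 0.1277, 0.1755, 0.1992]
t=3: π = [0.1470, 0.1990, 0.1573, 0.1187, 0.1805, 0.1976]
t=4: π = [0.1451, 0.2031, 0.1549, 0.1195, 0.1812, 0.1962]
t=5: π = [0.1446, 0.2050, 0.1541, 0.1191, 0.1818, 0.1954]
t=6: π = [0.1444, 0.2058, 0.1538, 0.1190, 0.1820, 0.1950]
t=7: π = [0.1443, 0.2062, 0.1537, 0.1190, 0.1821, 0.1949]

π = [0.1443, 0.2062, 0.1537, 0.1190, 0.1821, 0.1949]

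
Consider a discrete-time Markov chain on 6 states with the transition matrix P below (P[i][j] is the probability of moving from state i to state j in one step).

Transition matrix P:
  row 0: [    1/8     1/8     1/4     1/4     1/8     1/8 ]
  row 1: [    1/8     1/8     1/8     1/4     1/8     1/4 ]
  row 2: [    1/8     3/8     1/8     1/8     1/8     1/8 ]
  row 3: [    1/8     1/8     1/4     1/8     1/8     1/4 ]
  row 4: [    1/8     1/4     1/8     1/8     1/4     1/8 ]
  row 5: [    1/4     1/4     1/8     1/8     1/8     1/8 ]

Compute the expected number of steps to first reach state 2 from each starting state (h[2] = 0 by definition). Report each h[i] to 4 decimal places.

h = [5.2486, 5.9971, 0.0000, 5.3307, 6.0936, 5.9879]

First-step conditioning: h[2] = 0; for i ≠ 2, h[i] = 1 + Σ_k P[i][k]·h[k].
  h[0] = 1 + 1/8·h[0] + 1/8·h[1] + 1/4·h[3] + 1/8·h[4] + 1/8·h[5]
  h[1] = 1 + 1/8·h[0] + 1/8·h[1] + 1/4·h[3] + 1/8·h[4] + 1/4·h[5]
  h[3] = 1 + 1/8·h[0] + 1/8·h[1] + 1/8·h[3] + 1/8·h[4] + 1/4·h[5]
  h[4] = 1 + 1/8·h[0] + 1/4·h[1] + 1/8·h[3] + 1/4·h[4] + 1/8·h[5]
  h[5] = 1 + 1/4·h[0] + 1/4·h[1] + 1/8·h[3] + 1/8·h[4] + 1/8·h[5]
Solving the 5×5 linear system over states ≠ 2 gives exactly h = [6440/1227, 12264/2045, 0, 32704/6135, 37384/6135, 36736/6135] (h[2] = 0 is the target).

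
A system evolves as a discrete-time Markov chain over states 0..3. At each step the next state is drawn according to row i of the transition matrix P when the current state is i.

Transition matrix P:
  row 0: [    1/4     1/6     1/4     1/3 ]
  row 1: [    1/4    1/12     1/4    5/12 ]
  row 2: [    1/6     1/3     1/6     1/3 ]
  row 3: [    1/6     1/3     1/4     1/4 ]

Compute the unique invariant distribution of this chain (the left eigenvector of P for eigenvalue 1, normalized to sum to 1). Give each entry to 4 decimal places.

Balance equations π_j = Σ_i π_i·P[i][j]:
  π_0 = 1/4·π_0 + 1/4·π_1 + 1/6·π_2 + 1/6·π_3
  π_1 = 1/6·π_0 + 1/12·π_1 + 1/3·π_2 + 1/3·π_3
  π_2 = 1/4·π_0 + 1/4·π_1 + 1/6·π_2 + 1/4·π_3
  normalize: π_0 + π_1 + π_2 + π_3 = 1
Solving the linear system gives exactly π = [34/167, 40/167, 3/13, 708/2171].

π = [0.2036, 0.2395, 0.2308, 0.3261]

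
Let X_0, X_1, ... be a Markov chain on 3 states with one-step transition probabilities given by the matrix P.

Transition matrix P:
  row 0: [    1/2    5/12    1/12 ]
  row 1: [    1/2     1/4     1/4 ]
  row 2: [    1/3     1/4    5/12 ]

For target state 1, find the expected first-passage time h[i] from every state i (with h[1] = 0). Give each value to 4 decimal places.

First-step conditioning: h[1] = 0; for i ≠ 1, h[i] = 1 + Σ_k P[i][k]·h[k].
  h[0] = 1 + 1/2·h[0] + 1/12·h[2]
  h[2] = 1 + 1/3·h[0] + 5/12·h[2]
Solving the 2×2 linear system over states ≠ 1 gives exactly h = [48/19, 0, 60/19] (h[1] = 0 is the target).

h = [2.5263, 0.0000, 3.1579]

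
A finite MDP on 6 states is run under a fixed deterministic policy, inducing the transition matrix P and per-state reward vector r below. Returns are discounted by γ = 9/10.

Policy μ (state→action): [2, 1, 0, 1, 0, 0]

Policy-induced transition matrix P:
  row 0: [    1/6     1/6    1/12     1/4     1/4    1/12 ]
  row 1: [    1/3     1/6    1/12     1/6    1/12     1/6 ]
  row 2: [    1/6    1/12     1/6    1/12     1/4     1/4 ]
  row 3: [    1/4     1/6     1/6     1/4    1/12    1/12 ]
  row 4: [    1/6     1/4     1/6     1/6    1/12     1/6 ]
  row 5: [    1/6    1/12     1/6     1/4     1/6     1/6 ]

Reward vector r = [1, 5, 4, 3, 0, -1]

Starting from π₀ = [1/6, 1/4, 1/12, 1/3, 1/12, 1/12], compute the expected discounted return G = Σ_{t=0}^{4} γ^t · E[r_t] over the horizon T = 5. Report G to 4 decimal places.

t=0: π = [0.1667, 0.2500, 0.0833, 0.3333, 0.0833, 0.0833], E[r] = 2.6667, γ^t·E[r] = 2.666667, running G = 2.666667
t=1: π = [0.2361, 0.1597, 0.1319, 0.2083, 0.1319, 0.1319], E[r] = 2.0556, γ^t·E[r] = 1.850000, running G = 4.516667
t=2: π = [0.2106, 0.1557, 0.1337, 0.2037, 0.1557, 0.1406], E[r] = 1.9942, γ^t·E[r] = 1.615313, running G = 6.131979
t=3: π = [0.2096, 0.1568, 0.1361, 0.2018, 0.1524, 0.1433], E[r] = 2.0001, γ^t·E[r] = 1.458070, running G = 7.590049
t=4: π = [0.2096, 0.1561, 0.1361, 0.2015, 0.1529, 0.1437], E[r] = 1.9955, γ^t·E[r] = 1.309231, running G = 8.899281

G = 8.8993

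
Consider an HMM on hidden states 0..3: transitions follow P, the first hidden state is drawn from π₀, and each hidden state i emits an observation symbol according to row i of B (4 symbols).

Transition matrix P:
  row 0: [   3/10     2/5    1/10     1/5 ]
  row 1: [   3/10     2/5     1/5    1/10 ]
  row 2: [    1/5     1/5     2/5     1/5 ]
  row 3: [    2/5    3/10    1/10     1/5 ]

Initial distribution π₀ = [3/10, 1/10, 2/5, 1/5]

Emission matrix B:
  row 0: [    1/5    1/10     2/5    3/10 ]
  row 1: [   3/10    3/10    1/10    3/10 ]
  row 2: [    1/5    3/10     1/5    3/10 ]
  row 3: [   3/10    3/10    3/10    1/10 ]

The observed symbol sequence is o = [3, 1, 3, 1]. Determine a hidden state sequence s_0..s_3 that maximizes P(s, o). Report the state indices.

t=0: δ = [9.000e-02, 3.000e-02, 1.200e-01, 2.000e-02]  (obs o_0=3)
t=1: δ = [2.700e-03, 1.080e-02, 1.440e-02, 7.200e-03]  ψ = [0, 0, 2, 2]  (obs o_1=1)
t=2: δ = [9.720e-04, 1.296e-03, 1.728e-03, 2.880e-04]  ψ = [1, 1, 2, 2]  (obs o_2=3)
t=3: δ = [3.888e-05, 1.555e-04, 2.074e-04, 1.037e-04]  ψ = [1, 1, 2, 2]  (obs o_3=1)
backtrack: best end state = 2; path = [2, 2, 2, 2]

path = [2, 2, 2, 2]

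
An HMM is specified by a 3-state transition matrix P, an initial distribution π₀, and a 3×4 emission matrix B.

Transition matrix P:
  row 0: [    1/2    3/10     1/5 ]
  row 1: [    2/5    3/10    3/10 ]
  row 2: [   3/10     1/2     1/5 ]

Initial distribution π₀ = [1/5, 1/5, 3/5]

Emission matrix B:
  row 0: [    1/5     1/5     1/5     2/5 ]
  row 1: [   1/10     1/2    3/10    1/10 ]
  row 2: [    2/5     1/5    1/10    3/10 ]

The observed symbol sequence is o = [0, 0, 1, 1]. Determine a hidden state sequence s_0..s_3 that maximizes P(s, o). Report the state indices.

t=0: δ = [4.000e-02, 2.000e-02, 2.400e-01]  (obs o_0=0)
t=1: δ = [1.440e-02, 1.200e-02, 1.920e-02]  ψ = [2, 2, 2]  (obs o_1=0)
t=2: δ = [1.440e-03, 4.800e-03, 7.680e-04]  ψ = [0, 2, 2]  (obs o_2=1)
t=3: δ = [3.840e-04, 7.200e-04, 2.880e-04]  ψ = [1, 1, 1]  (obs o_3=1)
backtrack: best end state = 1; path = [2, 2, 1, 1]

path = [2, 2, 1, 1]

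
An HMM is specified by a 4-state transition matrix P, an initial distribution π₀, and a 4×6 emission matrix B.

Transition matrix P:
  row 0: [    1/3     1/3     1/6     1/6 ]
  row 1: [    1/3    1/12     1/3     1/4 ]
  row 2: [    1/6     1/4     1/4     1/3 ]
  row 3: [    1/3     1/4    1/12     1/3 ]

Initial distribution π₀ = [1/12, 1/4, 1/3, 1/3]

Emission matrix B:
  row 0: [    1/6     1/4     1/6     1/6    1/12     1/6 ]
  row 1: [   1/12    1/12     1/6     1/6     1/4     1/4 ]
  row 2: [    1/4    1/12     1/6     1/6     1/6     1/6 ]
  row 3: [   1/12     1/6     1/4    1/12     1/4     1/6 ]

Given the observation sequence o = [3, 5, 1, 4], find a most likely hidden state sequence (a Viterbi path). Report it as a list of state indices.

path = [2, 1, 0, 1]

t=0: δ = [1.389e-02, 4.167e-02, 5.556e-02, 2.778e-02]  (obs o_0=3)
t=1: δ = [2.315e-03, 3.472e-03, 2.315e-03, 3.086e-03]  ψ = [1, 2, 1, 2]  (obs o_1=5)
t=2: δ = [2.894e-04, 6.430e-05, 9.645e-05, 1.715e-04]  ψ = [1, 0, 1, 3]  (obs o_2=1)
t=3: δ = [8.038e-06, 2.411e-05, 8.038e-06, 1.429e-05]  ψ = [0, 0, 0, 3]  (obs o_3=4)
backtrack: best end state = 1; path = [2, 1, 0, 1]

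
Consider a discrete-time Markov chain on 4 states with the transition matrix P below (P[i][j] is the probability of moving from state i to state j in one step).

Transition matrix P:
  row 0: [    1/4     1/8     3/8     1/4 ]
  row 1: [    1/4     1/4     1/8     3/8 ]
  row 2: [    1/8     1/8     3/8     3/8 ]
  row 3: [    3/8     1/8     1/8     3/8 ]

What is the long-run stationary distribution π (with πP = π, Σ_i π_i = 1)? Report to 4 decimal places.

Balance equations π_j = Σ_i π_i·P[i][j]:
  π_0 = 1/4·π_0 + 1/4·π_1 + 1/8·π_2 + 3/8·π_3
  π_1 = 1/8·π_0 + 1/4·π_1 + 1/8·π_2 + 1/8·π_3
  π_2 = 3/8·π_0 + 1/8·π_1 + 3/8·π_2 + 1/8·π_3
  normalize: π_0 + π_1 + π_2 + π_3 = 1
Solving the linear system gives exactly π = [53/203, 1/7, 103/406, 139/406].

π = [0.2611, 0.1429, 0.2537, 0.3424]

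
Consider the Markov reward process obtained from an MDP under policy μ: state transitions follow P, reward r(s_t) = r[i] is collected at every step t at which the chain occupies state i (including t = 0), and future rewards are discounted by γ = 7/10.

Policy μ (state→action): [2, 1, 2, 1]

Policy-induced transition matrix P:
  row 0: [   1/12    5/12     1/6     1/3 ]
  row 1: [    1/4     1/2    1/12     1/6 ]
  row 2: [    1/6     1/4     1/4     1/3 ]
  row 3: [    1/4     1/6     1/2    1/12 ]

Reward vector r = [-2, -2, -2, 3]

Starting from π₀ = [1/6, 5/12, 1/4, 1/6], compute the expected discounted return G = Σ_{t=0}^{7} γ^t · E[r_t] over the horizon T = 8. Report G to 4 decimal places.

G = -3.0967

t=0: π = [0.1667, 0.4167, 0.2500, 0.1667], E[r] = -1.1667, γ^t·E[r] = -1.166667, running G = -1.166667
t=1: π = [0.2014, 0.3681, 0.2083, 0.2222], E[r] = -0.8889, γ^t·E[r] = -0.622222, running G = -1.788889
t=2: π = [0.1991, 0.3571, 0.2274, 0.2164], E[r] = -0.9178, γ^t·E[r] = -0.449734, running G = -2.238623
t=3: π = [0.1979, 0.3544, 0.2280, 0.2197], E[r] = -0.9014, γ^t·E[r] = -0.309190, running G = -2.547812
t=4: π = [0.1980, 0.3533, 0.2294, 0.2193], E[r] = -0.9033, γ^t·E[r] = -0.216886, running G = -2.764699
t=5: π = [0.1979, 0.3530, 0.2295, 0.2196], E[r] = -0.9019, γ^t·E[r] = -0.151582, running G = -2.916280
t=6: π = [0.1979, 0.3529, 0.2296, 0.2196], E[r] = -0.9021, γ^t·E[r] = -0.106127, running G = -3.022407
t=7: π = [0.1979, 0.3529, 0.2296, 0.2196], E[r] = -0.9019, γ^t·E[r] = -0.074278, running G = -3.096685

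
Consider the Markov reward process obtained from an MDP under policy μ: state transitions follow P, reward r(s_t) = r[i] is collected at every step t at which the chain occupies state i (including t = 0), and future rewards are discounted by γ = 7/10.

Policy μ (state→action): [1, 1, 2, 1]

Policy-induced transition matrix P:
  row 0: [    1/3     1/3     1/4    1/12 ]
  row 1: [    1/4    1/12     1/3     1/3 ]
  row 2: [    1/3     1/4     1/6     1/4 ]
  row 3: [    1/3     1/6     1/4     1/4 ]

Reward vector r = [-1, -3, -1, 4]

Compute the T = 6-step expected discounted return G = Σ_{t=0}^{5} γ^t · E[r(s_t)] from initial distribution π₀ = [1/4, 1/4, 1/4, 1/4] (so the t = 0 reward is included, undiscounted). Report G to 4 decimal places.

G = -0.8927

t=0: π = [0.2500, 0.2500, 0.2500, 0.2500], E[r] = -0.2500, γ^t·E[r] = -0.250000, running G = -0.250000
t=1: π = [0.3125, 0.2083, 0.2500, 0.2292], E[r] = -0.2708, γ^t·E[r] = -0.189583, running G = -0.439583
t=2: π = [0.3160, 0.2222, 0.2465, 0.2153], E[r] = -0.3681, γ^t·E[r] = -0.180347, running G = -0.619931
t=3: π = [0.3148, 0.2214, 0.2480, 0.2159], E[r] = -0.3634, γ^t·E[r] = -0.124655, running G = -0.744586
t=4: π = [0.3149, 0.2214, 0.2478, 0.2160], E[r] = -0.3628, γ^t·E[r] = -0.087114, running G = -0.831699
t=5: π = [0.3149, 0.2214, 0.2478, 0.2160], E[r] = -0.3629, γ^t·E[r] = -0.060988, running G = -0.892688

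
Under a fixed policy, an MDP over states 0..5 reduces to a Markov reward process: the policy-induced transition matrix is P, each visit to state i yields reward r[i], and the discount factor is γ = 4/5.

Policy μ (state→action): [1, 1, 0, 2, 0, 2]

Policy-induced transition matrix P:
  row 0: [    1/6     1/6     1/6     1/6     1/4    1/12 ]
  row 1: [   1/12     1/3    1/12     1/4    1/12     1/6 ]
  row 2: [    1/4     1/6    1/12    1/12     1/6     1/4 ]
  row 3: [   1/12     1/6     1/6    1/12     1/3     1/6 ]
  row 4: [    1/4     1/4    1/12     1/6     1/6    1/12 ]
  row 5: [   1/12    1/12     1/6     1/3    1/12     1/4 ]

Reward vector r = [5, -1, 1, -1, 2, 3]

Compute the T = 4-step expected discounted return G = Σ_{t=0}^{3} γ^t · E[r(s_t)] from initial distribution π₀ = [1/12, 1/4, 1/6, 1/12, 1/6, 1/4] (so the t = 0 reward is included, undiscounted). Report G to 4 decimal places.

t=0: π = [0.0833, 0.2500, 0.1667, 0.0833, 0.1667, 0.2500], E[r] = 1.3333, γ^t·E[r] = 1.333333, running G = 1.333333
t=1: π = [0.1458, 0.2014, 0.1181, 0.2083, 0.1458, 0.1806], E[r] = 1.2708, γ^t·E[r] = 1.016667, running G = 2.350000
t=2: π = [0.1395, 0.1973, 0.1279, 0.1863, 0.1817, 0.1672], E[r] = 1.3067, γ^t·E[r] = 0.836296, running G = 3.186296
t=3: π = [0.1466, 0.2008, 0.1244, 0.1848, 0.1790, 0.1645], E[r] = 1.3231, γ^t·E[r] = 0.677407, running G = 3.863704

G = 3.8637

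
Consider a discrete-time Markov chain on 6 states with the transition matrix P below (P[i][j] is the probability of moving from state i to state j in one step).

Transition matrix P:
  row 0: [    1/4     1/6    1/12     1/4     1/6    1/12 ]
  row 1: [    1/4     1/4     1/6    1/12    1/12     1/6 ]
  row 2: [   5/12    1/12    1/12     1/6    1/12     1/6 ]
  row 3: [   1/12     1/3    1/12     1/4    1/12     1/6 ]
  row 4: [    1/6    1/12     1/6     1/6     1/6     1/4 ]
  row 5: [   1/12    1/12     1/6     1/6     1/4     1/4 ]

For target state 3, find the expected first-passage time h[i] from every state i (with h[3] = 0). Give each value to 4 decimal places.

h = [5.2664, 6.2602, 5.6257, 0.0000, 5.7375, 5.7767]

First-step conditioning: h[3] = 0; for i ≠ 3, h[i] = 1 + Σ_k P[i][k]·h[k].
  h[0] = 1 + 1/4·h[0] + 1/6·h[1] + 1/12·h[2] + 1/6·h[4] + 1/12·h[5]
  h[1] = 1 + 1/4·h[0] + 1/4·h[1] + 1/6·h[2] + 1/12·h[4] + 1/6·h[5]
  h[2] = 1 + 5/12·h[0] + 1/12·h[1] + 1/12·h[2] + 1/12·h[4] + 1/6·h[5]
  h[4] = 1 + 1/6·h[0] + 1/12·h[1] + 1/6·h[2] + 1/6·h[4] + 1/4·h[5]
  h[5] = 1 + 1/12·h[0] + 1/12·h[1] + 1/6·h[2] + 1/4·h[4] + 1/4·h[5]
Solving the 5×5 linear system over states ≠ 3 gives exactly h = [188364/35767, 4764/761, 201216/35767, 0, 205212/35767, 206616/35767] (h[3] = 0 is the target).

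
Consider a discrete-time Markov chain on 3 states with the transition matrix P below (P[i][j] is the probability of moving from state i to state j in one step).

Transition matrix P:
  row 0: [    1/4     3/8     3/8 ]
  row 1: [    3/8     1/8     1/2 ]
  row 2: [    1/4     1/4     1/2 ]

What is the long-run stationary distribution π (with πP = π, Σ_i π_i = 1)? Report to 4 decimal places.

Balance equations π_j = Σ_i π_i·P[i][j]:
  π_0 = 1/4·π_0 + 3/8·π_1 + 1/4·π_2
  π_1 = 3/8·π_0 + 1/8·π_1 + 1/4·π_2
  normalize: π_0 + π_1 + π_2 = 1
Solving the linear system gives exactly π = [20/71, 18/71, 33/71].

π = [0.2817, 0.2535, 0.4648]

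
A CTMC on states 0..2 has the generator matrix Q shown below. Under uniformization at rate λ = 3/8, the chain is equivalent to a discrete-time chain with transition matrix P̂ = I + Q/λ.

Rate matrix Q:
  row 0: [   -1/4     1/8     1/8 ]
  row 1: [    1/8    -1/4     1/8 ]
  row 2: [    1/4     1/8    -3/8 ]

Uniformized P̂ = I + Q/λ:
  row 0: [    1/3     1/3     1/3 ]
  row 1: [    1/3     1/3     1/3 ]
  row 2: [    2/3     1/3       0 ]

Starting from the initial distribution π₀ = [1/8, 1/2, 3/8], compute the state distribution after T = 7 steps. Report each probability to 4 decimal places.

t=0: π = [0.1250, 0.5000, 0.3750]
t=1: π = [0.4583, 0.3333, 0.2083]
t=2: π = [0.4028, 0.3333, 0.2639]
t=3: π = [0.4213, 0.3333, 0.2454]
t=4: π = [0.4151, 0.3333, 0.2515]
t=5: π = [0.4172, 0.3333, 0.2495]
t=6: π = [0.4165, 0.3333, 0.2502]
t=7: π = [0.4167, 0.3333, 0.2499]

π = [0.4167, 0.3333, 0.2499]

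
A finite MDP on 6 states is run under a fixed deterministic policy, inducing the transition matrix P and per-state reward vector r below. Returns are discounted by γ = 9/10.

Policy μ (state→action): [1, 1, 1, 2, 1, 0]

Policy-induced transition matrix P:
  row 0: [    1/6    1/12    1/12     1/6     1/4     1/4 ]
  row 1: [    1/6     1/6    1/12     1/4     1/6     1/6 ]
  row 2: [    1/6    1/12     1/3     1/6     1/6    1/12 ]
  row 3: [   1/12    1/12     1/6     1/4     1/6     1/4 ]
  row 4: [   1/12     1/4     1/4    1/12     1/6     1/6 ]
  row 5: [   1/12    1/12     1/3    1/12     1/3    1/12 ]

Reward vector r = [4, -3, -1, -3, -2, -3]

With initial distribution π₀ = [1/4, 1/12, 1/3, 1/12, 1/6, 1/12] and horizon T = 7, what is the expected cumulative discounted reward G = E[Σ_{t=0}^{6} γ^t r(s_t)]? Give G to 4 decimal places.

G = -6.5727

t=0: π = [0.2500, 0.0833, 0.3333, 0.0833, 0.1667, 0.0833], E[r] = -0.4167, γ^t·E[r] = -0.416667, running G = -0.416667
t=1: π = [0.1389, 0.1181, 0.2222, 0.1597, 0.2014, 0.1597], E[r] = -1.3819, γ^t·E[r] = -1.243750, running G = -1.660417
t=2: π = [0.1233, 0.1267, 0.2257, 0.1597, 0.2049, 0.1597], E[r] = -1.4809, γ^t·E[r] = -1.199531, running G = -2.859948
t=3: π = [0.1230, 0.1280, 0.2271, 0.1602, 0.2036, 0.1581], E[r] = -1.4813, γ^t·E[r] = -1.079895, running G = -3.939842
t=4: π = [0.1232, 0.1279, 0.2269, 0.1605, 0.2033, 0.1582], E[r] = -1.4806, γ^t·E[r] = -0.971438, running G = -4.911281
t=5: π = [0.1232, 0.1279, 0.2269, 0.1606, 0.2033, 0.1582], E[r] = -1.4808, γ^t·E[r] = -0.874400, running G = -5.785680
t=6: π = [0.1232, 0.1279, 0.2269, 0.1606, 0.2033, 0.1582], E[r] = -1.4809, γ^t·E[r] = -0.786987, running G = -6.572667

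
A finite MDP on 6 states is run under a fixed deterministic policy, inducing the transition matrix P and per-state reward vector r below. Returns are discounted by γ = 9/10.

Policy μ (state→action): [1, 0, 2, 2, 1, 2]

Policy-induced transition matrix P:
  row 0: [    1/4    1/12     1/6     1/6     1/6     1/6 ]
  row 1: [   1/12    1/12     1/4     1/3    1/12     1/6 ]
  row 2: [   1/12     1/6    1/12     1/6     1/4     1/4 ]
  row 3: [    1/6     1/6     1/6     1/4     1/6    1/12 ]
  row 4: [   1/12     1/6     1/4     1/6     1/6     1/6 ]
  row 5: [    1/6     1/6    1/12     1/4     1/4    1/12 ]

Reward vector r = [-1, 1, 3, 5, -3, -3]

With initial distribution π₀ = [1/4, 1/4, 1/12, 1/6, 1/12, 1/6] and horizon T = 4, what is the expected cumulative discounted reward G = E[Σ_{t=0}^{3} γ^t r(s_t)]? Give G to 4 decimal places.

t=0: π = [0.2500, 0.2500, 0.0833, 0.1667, 0.0833, 0.1667], E[r] = 0.3333, γ^t·E[r] = 0.333333, running G = 0.333333
t=1: π = [0.1528, 0.1250, 0.1736, 0.2361, 0.1667, 0.1458], E[r] = 0.7361, γ^t·E[r] = 0.662500, running G = 0.995833
t=2: π = [0.1406, 0.1435, 0.1644, 0.2193, 0.1829, 0.1493], E[r] = 0.5961, γ^t·E[r] = 0.482813, running G = 1.478646
t=3: π = [0.1375, 0.1430, 0.1677, 0.2213, 0.1808, 0.1496], E[r] = 0.6237, γ^t·E[r] = 0.454711, running G = 1.933357

G = 1.9334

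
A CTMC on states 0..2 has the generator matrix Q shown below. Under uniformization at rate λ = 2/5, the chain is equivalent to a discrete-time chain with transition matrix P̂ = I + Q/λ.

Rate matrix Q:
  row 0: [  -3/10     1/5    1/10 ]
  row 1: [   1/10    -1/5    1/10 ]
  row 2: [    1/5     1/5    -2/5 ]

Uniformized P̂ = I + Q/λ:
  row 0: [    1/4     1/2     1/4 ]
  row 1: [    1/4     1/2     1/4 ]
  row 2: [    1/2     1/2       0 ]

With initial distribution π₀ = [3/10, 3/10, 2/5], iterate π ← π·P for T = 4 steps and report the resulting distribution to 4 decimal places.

t=0: π = [0.3000, 0.3000, 0.4000]
t=1: π = [0.3500, 0.5000, 0.1500]
t=2: π = [0.2875, 0.5000, 0.2125]
t=3: π = [0.3031, 0.5000, 0.1969]
t=4: π = [0.2992, 0.5000, 0.2008]

π = [0.2992, 0.5000, 0.2008]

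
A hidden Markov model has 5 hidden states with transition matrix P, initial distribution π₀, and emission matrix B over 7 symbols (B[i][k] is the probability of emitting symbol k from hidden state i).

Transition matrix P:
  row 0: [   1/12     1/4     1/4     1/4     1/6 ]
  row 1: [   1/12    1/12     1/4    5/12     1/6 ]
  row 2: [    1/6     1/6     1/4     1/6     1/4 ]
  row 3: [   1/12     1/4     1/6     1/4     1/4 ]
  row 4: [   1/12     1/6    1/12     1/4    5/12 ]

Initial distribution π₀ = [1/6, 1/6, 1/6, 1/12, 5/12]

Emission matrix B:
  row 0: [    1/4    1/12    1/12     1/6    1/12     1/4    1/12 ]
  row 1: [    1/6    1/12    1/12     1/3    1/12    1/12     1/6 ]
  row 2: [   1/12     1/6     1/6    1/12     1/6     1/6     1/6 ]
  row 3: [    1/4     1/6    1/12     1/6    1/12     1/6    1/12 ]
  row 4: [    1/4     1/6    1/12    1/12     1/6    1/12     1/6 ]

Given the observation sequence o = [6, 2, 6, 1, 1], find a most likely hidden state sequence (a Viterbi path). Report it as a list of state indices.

path = [4, 4, 4, 4, 4]

t=0: δ = [1.389e-02, 2.778e-02, 2.778e-02, 6.944e-03, 6.944e-02]  (obs o_0=6)
t=1: δ = [4.823e-04, 9.645e-04, 1.157e-03, 1.447e-03, 2.411e-03]  ψ = [4, 4, 1, 4, 4]  (obs o_1=2)
t=2: δ = [1.674e-05, 6.698e-05, 4.823e-05, 5.023e-05, 1.674e-04]  ψ = [4, 4, 2, 4, 4]  (obs o_2=6)
t=3: δ = [1.163e-06, 2.326e-06, 2.791e-06, 6.977e-06, 1.163e-05]  ψ = [4, 4, 1, 4, 4]  (obs o_3=1)
t=4: δ = [8.075e-08, 1.615e-07, 1.938e-07, 4.845e-07, 8.075e-07]  ψ = [4, 4, 3, 4, 4]  (obs o_4=1)
backtrack: best end state = 4; path = [4, 4, 4, 4, 4]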